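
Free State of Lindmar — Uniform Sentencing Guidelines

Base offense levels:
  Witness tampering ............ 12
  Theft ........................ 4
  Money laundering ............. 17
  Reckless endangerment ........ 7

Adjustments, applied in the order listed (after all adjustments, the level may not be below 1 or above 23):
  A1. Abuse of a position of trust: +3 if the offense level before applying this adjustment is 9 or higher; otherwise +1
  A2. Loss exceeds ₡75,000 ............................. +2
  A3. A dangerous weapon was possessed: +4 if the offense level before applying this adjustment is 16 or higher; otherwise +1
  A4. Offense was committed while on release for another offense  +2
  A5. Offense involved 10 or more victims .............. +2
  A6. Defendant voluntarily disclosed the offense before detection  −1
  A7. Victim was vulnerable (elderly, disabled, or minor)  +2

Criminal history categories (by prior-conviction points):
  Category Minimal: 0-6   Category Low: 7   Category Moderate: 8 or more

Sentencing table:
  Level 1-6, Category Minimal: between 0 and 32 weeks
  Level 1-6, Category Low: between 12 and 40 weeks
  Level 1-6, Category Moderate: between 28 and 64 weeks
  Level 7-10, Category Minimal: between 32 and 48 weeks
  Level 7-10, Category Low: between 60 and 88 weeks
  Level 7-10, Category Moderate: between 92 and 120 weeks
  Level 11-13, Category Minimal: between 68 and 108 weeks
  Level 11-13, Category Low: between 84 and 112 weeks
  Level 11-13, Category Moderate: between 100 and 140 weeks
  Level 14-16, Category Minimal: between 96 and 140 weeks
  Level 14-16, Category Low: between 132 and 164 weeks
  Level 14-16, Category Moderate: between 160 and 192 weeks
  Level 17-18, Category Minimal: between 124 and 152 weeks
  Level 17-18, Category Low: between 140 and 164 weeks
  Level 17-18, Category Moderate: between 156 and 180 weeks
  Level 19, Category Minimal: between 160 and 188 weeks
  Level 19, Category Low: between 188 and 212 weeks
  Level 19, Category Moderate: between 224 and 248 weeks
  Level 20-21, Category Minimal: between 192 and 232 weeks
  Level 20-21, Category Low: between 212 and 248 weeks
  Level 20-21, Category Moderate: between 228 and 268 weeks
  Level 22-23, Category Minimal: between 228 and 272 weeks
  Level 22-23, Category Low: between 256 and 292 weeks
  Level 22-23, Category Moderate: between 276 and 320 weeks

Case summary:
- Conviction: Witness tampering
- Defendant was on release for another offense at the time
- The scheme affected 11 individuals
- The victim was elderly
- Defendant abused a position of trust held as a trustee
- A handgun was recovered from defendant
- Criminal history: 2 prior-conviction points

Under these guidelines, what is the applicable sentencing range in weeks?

228-272 weeks

Base offense level for witness tampering: 12.
A1 applies (level before this adjustment is 12 ≥ 9, so +3): 12 + 3 = 15.
A3 applies (level before this adjustment is 15 < 16, so +1): 15 + 1 = 16.
A4 applies: 16 + 2 = 18.
A5 applies: 18 + 2 = 20.
A7 applies: 20 + 2 = 22.
Final offense level: 22.
Criminal history: 2 prior points → Category Minimal (0-6).
Level 22 falls in the 22-23 band.
Grid: Level 22-23 × Category Minimal = 228-272 weeks.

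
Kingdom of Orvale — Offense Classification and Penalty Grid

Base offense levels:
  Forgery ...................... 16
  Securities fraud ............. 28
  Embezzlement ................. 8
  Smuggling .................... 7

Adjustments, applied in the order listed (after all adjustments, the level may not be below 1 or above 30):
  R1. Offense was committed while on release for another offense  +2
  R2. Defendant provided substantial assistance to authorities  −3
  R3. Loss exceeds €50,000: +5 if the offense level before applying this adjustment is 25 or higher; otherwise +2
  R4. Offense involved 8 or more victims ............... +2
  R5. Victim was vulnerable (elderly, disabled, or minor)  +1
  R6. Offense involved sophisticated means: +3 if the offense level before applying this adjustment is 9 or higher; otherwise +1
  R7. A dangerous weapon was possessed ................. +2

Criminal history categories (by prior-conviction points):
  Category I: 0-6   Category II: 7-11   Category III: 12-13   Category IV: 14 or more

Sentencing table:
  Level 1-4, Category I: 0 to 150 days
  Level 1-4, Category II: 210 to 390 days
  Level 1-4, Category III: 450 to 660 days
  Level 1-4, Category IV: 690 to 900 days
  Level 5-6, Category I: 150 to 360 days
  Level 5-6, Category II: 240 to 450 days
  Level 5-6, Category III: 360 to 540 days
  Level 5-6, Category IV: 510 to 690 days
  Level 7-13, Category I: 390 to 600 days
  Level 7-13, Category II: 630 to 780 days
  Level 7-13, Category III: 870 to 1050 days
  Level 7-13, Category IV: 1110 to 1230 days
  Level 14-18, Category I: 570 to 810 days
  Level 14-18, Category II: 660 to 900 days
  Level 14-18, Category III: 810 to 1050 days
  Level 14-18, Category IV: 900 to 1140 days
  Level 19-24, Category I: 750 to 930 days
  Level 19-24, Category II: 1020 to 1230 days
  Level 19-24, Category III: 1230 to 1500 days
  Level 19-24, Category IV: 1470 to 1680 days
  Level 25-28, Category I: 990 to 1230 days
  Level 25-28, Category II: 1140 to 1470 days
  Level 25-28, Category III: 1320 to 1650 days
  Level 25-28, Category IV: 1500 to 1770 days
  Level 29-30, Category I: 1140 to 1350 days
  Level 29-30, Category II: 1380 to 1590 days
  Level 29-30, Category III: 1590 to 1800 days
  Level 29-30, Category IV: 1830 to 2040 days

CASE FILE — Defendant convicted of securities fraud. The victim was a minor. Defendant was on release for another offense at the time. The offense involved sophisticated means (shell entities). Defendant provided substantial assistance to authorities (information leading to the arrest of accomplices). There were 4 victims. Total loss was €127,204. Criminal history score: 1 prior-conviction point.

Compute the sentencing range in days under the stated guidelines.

Base offense level for securities fraud: 28.
R1 applies: 28 + 2 = 30.
R2 applies: 30 − 3 = 27.
R3 applies (level before this adjustment is 27 ≥ 25, so +5): 27 + 5 = 32.
R5 applies: 32 + 1 = 33.
R6 applies (level before this adjustment is 33 ≥ 9, so +3): 33 + 3 = 36.
Level 36 exceeds the maximum of 30; capped at 30.
Final offense level: 30.
Criminal history: 1 prior point → Category I (0-6).
Level 30 falls in the 29-30 band.
Grid: Level 29-30 × Category I = 1140-1350 days.

1140-1350 days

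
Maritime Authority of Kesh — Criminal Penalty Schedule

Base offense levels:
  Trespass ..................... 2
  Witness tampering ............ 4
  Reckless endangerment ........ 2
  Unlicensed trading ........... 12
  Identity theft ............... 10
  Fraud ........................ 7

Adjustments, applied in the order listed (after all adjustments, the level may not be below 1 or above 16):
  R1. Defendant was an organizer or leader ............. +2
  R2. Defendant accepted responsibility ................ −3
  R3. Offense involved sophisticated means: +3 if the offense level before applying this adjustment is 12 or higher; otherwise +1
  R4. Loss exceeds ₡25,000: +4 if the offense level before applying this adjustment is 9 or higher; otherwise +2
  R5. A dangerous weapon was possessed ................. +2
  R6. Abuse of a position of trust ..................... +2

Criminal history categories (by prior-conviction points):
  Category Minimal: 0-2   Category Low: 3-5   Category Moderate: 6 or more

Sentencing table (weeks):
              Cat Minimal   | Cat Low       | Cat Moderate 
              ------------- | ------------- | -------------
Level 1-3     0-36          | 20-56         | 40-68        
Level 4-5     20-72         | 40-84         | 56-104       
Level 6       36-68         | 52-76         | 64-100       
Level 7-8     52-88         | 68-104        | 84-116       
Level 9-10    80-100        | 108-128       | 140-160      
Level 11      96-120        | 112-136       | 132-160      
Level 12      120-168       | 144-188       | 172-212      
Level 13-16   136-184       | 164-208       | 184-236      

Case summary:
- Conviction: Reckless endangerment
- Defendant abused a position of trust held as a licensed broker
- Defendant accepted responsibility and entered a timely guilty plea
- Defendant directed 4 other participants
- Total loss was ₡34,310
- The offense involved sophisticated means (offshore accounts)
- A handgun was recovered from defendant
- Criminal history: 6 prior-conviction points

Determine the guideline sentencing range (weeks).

84-116 weeks

Base offense level for reckless endangerment: 2.
R1 applies: 2 + 2 = 4.
R2 applies: 4 − 3 = 1.
R3 applies (level before this adjustment is 1 < 12, so +1): 1 + 1 = 2.
R4 applies (level before this adjustment is 2 < 9, so +2): 2 + 2 = 4.
R5 applies: 4 + 2 = 6.
R6 applies: 6 + 2 = 8.
Final offense level: 8.
Criminal history: 6 prior points → Category Moderate (6+).
Level 8 falls in the 7-8 band.
Grid: Level 7-8 × Category Moderate = 84-116 weeks.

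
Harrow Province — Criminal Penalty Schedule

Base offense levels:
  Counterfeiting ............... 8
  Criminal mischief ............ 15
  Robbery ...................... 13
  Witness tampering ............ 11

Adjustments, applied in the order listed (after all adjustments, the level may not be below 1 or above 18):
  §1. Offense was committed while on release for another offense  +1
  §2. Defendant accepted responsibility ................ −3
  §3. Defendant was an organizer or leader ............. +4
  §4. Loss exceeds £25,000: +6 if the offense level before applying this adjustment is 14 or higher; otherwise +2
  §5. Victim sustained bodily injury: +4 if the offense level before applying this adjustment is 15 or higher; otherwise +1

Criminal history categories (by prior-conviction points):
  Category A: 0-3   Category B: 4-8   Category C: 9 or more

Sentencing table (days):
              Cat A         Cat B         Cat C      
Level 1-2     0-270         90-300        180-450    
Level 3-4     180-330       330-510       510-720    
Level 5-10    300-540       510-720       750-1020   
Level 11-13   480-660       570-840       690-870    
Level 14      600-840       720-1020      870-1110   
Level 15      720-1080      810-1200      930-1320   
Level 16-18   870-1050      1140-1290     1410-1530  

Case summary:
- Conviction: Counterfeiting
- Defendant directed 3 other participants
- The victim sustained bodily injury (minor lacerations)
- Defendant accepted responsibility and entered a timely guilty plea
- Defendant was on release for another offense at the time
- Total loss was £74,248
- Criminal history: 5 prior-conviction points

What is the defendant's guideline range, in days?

570-840 days

Base offense level for counterfeiting: 8.
§1 applies: 8 + 1 = 9.
§2 applies: 9 − 3 = 6.
§3 applies: 6 + 4 = 10.
§4 applies (level before this adjustment is 10 < 14, so +2): 10 + 2 = 12.
§5 applies (level before this adjustment is 12 < 15, so +1): 12 + 1 = 13.
Final offense level: 13.
Criminal history: 5 prior points → Category B (4-8).
Level 13 falls in the 11-13 band.
Grid: Level 11-13 × Category B = 570-840 days.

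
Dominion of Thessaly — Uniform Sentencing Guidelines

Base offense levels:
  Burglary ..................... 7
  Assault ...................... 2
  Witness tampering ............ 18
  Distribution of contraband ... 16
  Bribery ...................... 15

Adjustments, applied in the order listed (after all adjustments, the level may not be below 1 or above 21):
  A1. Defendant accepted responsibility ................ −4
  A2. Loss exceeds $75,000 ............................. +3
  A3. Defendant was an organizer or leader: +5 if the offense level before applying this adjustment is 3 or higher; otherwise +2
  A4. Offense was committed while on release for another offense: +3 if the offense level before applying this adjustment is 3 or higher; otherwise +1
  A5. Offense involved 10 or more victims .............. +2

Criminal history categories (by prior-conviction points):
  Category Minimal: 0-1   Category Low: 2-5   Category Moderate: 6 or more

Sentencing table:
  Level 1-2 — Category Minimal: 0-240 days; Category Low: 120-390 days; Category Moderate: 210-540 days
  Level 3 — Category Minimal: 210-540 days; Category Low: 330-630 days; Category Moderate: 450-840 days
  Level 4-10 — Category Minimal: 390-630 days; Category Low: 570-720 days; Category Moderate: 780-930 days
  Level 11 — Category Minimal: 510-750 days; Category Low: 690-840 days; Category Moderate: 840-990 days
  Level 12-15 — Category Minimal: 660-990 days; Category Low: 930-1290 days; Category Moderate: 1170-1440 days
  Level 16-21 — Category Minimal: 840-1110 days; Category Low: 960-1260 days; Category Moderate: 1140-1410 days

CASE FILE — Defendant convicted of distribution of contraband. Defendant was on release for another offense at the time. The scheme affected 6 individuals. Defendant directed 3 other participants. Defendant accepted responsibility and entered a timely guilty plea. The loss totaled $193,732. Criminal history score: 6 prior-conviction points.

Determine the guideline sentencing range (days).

1140-1410 days

Base offense level for distribution of contraband: 16.
A1 applies: 16 − 4 = 12.
A2 applies: 12 + 3 = 15.
A3 applies (level before this adjustment is 15 ≥ 3, so +5): 15 + 5 = 20.
A4 applies (level before this adjustment is 20 ≥ 3, so +3): 20 + 3 = 23.
Level 23 exceeds the maximum of 21; capped at 21.
Final offense level: 21.
Criminal history: 6 prior points → Category Moderate (6+).
Level 21 falls in the 16-21 band.
Grid: Level 16-21 × Category Moderate = 1140-1410 days.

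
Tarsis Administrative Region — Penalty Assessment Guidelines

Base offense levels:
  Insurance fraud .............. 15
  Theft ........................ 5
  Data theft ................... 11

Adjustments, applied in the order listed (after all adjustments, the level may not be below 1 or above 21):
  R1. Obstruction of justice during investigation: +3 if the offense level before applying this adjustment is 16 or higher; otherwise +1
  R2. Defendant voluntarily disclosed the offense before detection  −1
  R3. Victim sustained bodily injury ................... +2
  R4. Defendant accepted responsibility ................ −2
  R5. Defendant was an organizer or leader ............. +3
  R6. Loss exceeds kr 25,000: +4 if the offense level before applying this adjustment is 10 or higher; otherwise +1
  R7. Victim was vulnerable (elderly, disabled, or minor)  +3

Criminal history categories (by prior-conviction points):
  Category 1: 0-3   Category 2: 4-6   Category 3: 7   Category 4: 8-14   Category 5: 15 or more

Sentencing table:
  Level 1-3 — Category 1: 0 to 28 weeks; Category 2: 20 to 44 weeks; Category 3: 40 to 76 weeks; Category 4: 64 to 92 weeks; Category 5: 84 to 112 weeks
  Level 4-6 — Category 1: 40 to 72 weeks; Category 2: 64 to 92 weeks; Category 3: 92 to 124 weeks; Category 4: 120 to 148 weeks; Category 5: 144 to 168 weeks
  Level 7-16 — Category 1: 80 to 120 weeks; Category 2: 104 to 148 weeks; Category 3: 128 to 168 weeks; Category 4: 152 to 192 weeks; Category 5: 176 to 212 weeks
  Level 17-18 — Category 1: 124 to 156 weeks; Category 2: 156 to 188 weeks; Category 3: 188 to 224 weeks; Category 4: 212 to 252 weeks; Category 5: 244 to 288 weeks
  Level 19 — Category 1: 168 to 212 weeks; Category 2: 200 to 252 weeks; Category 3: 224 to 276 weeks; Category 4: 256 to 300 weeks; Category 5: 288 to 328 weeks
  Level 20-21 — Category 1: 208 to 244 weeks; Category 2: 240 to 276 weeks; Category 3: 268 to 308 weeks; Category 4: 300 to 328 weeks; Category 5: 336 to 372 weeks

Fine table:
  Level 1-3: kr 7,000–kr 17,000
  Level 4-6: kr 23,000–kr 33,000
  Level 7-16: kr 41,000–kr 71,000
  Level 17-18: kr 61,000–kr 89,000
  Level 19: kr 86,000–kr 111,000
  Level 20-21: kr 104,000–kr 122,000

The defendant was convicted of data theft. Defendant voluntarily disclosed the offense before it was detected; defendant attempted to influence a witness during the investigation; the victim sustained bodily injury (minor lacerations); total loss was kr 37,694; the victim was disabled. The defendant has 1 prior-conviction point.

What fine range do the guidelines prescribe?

kr 104,000–kr 122,000

Base offense level for data theft: 11.
R1 applies (level before this adjustment is 11 < 16, so +1): 11 + 1 = 12.
R2 applies: 12 − 1 = 11.
R3 applies: 11 + 2 = 13.
R5 does not apply.
R6 applies (level before this adjustment is 13 ≥ 10, so +4): 13 + 4 = 17.
R7 applies: 17 + 3 = 20.
Final offense level: 20.
Level 20 falls in the 20-21 band.
Fine table: Level 20-21 → kr 104,000–kr 122,000.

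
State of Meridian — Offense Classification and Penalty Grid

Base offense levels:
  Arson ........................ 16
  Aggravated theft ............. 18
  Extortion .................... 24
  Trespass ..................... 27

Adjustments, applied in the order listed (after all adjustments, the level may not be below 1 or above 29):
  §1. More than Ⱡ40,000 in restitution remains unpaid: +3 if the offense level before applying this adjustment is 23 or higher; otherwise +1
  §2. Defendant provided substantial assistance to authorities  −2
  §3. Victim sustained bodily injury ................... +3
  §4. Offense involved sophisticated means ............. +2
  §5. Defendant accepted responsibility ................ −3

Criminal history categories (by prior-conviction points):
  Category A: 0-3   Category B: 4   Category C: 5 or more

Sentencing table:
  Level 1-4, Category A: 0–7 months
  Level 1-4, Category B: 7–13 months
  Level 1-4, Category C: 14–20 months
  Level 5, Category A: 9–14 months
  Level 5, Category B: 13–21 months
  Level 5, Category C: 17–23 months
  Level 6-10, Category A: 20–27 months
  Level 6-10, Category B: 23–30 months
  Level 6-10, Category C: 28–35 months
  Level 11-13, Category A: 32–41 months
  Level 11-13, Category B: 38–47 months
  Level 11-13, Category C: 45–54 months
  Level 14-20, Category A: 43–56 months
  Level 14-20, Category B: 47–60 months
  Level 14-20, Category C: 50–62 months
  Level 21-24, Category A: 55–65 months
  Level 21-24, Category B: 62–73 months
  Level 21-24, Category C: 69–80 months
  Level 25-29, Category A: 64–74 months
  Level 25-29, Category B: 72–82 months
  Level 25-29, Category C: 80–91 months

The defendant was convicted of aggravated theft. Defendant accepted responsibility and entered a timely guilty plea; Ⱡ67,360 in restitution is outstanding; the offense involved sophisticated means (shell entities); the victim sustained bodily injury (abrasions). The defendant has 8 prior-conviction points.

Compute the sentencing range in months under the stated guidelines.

69-80 months

Base offense level for aggravated theft: 18.
§1 applies (level before this adjustment is 18 < 23, so +1): 18 + 1 = 19.
§3 applies: 19 + 3 = 22.
§4 applies: 22 + 2 = 24.
§5 applies: 24 − 3 = 21.
Final offense level: 21.
Criminal history: 8 prior points → Category C (5+).
Level 21 falls in the 21-24 band.
Grid: Level 21-24 × Category C = 69-80 months.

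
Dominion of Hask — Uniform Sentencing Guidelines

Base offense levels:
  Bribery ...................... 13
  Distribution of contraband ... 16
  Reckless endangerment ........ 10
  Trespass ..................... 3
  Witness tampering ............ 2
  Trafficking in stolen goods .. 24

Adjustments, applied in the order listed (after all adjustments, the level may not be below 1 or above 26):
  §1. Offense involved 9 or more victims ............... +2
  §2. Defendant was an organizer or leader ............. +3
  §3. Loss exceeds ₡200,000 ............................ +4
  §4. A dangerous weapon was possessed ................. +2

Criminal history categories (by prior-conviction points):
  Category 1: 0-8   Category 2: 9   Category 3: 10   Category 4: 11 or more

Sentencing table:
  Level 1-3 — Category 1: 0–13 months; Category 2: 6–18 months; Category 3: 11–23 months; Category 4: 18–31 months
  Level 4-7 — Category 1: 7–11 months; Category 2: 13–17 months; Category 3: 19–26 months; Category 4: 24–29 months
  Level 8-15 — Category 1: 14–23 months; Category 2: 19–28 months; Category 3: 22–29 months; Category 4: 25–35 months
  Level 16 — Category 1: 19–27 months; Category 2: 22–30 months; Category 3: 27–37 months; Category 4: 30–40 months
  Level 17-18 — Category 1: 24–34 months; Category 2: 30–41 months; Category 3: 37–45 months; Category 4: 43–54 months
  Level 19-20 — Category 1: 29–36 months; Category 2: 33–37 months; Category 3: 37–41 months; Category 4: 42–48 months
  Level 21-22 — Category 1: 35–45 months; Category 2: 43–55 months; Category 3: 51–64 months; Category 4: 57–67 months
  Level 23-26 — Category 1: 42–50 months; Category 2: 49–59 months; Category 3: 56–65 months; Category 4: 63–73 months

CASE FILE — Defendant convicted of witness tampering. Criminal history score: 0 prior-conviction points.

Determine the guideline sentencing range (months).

Base offense level for witness tampering: 2.
Final offense level: 2.
Criminal history: 0 prior points → Category 1 (0-8).
Level 2 falls in the 1-3 band.
Grid: Level 1-3 × Category 1 = 0-13 months.

0-13 months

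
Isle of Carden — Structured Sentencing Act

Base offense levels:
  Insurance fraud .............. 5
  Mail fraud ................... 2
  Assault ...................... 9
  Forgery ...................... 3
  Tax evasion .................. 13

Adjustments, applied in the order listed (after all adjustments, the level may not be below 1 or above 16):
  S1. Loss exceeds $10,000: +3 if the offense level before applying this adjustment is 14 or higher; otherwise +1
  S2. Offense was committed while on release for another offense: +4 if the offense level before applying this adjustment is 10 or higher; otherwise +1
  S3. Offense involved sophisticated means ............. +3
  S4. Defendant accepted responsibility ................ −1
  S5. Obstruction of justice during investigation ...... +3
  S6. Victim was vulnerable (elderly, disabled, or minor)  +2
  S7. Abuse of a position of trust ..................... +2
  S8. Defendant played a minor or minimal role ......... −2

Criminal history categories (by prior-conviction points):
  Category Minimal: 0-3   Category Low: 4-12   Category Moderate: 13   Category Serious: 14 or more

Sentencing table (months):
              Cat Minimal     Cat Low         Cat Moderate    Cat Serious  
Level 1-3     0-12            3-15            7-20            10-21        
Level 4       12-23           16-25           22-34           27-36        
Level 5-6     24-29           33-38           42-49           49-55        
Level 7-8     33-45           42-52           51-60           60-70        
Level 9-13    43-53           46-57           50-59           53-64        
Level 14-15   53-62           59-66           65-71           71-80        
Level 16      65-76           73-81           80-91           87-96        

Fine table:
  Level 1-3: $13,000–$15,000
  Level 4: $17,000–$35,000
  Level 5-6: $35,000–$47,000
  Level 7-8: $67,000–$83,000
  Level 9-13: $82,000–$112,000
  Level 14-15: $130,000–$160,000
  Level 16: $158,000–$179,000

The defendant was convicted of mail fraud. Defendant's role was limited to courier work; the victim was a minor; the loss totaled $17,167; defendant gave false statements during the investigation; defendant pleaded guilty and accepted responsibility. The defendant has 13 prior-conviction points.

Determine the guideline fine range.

$35,000–$47,000

Base offense level for mail fraud: 2.
S1 applies (level before this adjustment is 2 < 14, so +1): 2 + 1 = 3.
S2 does not apply.
S3 does not apply.
S4 applies: 3 − 1 = 2.
S5 applies: 2 + 3 = 5.
S6 applies: 5 + 2 = 7.
S8 applies: 7 − 2 = 5.
Final offense level: 5.
Level 5 falls in the 5-6 band.
Fine table: Level 5-6 → $35,000–$47,000.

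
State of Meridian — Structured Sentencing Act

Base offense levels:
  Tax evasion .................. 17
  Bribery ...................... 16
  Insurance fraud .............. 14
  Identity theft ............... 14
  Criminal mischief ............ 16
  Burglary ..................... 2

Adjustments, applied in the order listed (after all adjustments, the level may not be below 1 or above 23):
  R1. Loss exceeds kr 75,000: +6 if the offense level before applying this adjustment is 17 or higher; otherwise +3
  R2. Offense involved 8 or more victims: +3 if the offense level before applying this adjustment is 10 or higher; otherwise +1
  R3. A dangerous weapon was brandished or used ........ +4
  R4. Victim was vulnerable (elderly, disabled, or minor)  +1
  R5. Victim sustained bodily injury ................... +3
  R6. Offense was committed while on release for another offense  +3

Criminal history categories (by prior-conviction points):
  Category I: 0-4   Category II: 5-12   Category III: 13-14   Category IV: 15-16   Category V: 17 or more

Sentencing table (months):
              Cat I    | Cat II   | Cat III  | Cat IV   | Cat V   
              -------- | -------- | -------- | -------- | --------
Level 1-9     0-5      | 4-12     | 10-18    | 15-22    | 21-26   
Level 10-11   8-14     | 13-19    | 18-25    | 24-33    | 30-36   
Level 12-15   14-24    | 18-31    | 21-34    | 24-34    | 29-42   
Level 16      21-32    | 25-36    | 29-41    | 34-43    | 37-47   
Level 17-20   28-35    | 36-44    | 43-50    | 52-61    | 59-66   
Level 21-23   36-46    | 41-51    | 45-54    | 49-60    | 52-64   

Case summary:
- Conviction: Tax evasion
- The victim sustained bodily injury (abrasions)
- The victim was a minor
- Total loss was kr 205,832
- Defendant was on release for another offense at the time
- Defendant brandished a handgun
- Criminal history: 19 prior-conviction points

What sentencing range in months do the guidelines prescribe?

52-64 months

Base offense level for tax evasion: 17.
R1 applies (level before this adjustment is 17 ≥ 17, so +6): 17 + 6 = 23.
R3 applies: 23 + 4 = 27.
R4 applies: 27 + 1 = 28.
R5 applies: 28 + 3 = 31.
R6 applies: 31 + 3 = 34.
Level 34 exceeds the maximum of 23; capped at 23.
Final offense level: 23.
Criminal history: 19 prior points → Category V (17+).
Level 23 falls in the 21-23 band.
Grid: Level 21-23 × Category V = 52-64 months.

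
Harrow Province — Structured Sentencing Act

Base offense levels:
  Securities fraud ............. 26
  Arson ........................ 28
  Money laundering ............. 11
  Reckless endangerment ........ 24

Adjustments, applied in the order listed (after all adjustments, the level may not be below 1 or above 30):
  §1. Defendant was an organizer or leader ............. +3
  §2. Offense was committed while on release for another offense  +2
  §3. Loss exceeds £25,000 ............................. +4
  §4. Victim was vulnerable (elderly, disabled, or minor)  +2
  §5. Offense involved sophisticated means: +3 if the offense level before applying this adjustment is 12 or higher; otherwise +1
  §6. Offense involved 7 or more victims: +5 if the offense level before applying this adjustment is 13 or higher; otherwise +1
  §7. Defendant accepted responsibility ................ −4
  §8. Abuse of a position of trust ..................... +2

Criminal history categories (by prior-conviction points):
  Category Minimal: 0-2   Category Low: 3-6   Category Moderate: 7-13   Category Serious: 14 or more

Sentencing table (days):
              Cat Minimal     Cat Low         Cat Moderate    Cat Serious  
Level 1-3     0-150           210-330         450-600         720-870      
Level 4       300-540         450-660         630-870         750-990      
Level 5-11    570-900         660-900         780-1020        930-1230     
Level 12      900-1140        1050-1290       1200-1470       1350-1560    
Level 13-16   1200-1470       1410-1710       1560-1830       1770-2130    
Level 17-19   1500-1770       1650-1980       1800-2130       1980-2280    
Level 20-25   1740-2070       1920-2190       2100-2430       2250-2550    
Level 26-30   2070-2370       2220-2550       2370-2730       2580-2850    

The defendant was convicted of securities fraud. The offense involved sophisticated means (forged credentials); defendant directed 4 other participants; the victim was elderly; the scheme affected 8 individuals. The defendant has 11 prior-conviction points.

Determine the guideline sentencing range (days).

2370-2730 days

Base offense level for securities fraud: 26.
§1 applies: 26 + 3 = 29.
§4 applies: 29 + 2 = 31.
§5 applies (level before this adjustment is 31 ≥ 12, so +3): 31 + 3 = 34.
§6 applies (level before this adjustment is 34 ≥ 13, so +5): 34 + 5 = 39.
§7 does not apply.
Level 39 exceeds the maximum of 30; capped at 30.
Final offense level: 30.
Criminal history: 11 prior points → Category Moderate (7-13).
Level 30 falls in the 26-30 band.
Grid: Level 26-30 × Category Moderate = 2370-2730 days.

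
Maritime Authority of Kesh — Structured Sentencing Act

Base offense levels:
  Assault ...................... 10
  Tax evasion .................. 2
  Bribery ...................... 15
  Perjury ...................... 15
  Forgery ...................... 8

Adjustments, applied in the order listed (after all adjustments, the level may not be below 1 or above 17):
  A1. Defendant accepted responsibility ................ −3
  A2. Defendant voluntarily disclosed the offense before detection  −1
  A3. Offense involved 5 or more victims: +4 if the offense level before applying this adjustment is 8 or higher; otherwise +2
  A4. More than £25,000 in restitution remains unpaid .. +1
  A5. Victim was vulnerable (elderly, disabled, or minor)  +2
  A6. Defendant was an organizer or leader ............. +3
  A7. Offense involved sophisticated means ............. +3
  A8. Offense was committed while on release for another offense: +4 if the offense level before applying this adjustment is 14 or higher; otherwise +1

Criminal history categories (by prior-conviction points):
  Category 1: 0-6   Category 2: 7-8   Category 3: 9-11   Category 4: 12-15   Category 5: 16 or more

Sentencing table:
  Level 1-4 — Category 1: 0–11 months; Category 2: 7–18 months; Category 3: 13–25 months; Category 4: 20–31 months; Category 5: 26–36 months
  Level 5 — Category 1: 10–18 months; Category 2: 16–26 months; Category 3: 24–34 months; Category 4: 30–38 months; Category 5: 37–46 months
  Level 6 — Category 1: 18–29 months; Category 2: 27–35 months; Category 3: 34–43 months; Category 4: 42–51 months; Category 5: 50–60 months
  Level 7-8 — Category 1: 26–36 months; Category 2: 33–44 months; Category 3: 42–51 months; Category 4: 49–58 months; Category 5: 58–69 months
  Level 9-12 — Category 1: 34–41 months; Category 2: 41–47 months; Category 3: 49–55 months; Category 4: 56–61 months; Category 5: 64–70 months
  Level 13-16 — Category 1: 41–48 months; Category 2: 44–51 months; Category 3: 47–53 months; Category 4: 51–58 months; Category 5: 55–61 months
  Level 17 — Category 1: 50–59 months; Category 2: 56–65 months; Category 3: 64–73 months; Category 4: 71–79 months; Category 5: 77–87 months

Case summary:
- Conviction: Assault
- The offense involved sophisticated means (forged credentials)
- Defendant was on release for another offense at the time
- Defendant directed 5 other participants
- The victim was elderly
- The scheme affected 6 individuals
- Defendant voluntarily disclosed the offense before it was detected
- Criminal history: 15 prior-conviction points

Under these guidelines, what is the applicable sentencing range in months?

71-79 months

Base offense level for assault: 10.
A1 does not apply.
A2 applies: 10 − 1 = 9.
A3 applies (level before this adjustment is 9 ≥ 8, so +4): 9 + 4 = 13.
A4 does not apply.
A5 applies: 13 + 2 = 15.
A6 applies: 15 + 3 = 18.
A7 applies: 18 + 3 = 21.
A8 applies (level before this adjustment is 21 ≥ 14, so +4): 21 + 4 = 25.
Level 25 exceeds the maximum of 17; capped at 17.
Final offense level: 17.
Criminal history: 15 prior points → Category 4 (12-15).
Level 17 falls in the 17 band.
Grid: Level 17 × Category 4 = 71-79 months.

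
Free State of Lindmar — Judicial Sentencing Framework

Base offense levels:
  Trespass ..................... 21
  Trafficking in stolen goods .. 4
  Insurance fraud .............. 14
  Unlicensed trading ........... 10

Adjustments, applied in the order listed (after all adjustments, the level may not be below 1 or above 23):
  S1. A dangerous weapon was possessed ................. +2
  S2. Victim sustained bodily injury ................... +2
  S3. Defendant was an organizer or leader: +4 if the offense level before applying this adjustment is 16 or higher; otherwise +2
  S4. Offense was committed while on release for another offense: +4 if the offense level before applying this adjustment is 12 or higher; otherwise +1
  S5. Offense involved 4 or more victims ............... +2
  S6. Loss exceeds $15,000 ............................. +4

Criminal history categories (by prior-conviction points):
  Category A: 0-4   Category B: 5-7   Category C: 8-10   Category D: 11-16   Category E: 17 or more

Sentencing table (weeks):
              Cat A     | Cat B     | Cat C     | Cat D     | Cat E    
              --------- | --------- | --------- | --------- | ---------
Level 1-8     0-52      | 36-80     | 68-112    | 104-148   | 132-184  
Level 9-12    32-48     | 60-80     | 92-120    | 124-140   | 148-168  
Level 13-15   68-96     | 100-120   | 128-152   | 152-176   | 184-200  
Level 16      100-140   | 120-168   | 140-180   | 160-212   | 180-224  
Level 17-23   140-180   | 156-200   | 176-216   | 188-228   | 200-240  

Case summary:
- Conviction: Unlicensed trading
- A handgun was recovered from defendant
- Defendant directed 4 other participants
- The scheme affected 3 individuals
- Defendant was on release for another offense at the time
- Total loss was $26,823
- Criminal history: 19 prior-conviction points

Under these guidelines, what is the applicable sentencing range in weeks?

200-240 weeks

Base offense level for unlicensed trading: 10.
S1 applies: 10 + 2 = 12.
S2 does not apply.
S3 applies (level before this adjustment is 12 < 16, so +2): 12 + 2 = 14.
S4 applies (level before this adjustment is 14 ≥ 12, so +4): 14 + 4 = 18.
S5 does not apply.
S6 applies: 18 + 4 = 22.
Final offense level: 22.
Criminal history: 19 prior points → Category E (17+).
Level 22 falls in the 17-23 band.
Grid: Level 17-23 × Category E = 200-240 weeks.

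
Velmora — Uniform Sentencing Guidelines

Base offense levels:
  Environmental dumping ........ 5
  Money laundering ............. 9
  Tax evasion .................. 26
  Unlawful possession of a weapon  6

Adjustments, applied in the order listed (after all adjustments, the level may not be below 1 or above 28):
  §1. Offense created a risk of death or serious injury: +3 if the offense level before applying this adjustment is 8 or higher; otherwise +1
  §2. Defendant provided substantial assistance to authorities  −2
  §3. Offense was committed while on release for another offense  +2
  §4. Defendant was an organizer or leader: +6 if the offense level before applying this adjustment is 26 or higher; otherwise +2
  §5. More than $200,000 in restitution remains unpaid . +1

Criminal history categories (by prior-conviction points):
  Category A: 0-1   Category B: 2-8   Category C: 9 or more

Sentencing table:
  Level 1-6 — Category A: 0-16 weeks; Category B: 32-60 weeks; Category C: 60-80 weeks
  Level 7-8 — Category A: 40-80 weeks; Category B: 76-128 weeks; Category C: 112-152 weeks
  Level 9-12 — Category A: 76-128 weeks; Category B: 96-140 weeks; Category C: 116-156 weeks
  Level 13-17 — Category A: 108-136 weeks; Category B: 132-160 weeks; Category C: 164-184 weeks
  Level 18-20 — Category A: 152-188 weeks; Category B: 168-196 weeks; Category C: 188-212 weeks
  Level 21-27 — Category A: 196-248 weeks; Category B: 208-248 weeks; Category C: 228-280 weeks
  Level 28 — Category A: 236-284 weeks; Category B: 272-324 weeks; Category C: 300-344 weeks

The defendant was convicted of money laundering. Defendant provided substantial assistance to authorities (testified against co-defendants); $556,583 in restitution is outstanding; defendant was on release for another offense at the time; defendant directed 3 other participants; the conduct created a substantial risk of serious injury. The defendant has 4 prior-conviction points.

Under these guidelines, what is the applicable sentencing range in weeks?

132-160 weeks

Base offense level for money laundering: 9.
§1 applies (level before this adjustment is 9 ≥ 8, so +3): 9 + 3 = 12.
§2 applies: 12 − 2 = 10.
§3 applies: 10 + 2 = 12.
§4 applies (level before this adjustment is 12 < 26, so +2): 12 + 2 = 14.
§5 applies: 14 + 1 = 15.
Final offense level: 15.
Criminal history: 4 prior points → Category B (2-8).
Level 15 falls in the 13-17 band.
Grid: Level 13-17 × Category B = 132-160 weeks.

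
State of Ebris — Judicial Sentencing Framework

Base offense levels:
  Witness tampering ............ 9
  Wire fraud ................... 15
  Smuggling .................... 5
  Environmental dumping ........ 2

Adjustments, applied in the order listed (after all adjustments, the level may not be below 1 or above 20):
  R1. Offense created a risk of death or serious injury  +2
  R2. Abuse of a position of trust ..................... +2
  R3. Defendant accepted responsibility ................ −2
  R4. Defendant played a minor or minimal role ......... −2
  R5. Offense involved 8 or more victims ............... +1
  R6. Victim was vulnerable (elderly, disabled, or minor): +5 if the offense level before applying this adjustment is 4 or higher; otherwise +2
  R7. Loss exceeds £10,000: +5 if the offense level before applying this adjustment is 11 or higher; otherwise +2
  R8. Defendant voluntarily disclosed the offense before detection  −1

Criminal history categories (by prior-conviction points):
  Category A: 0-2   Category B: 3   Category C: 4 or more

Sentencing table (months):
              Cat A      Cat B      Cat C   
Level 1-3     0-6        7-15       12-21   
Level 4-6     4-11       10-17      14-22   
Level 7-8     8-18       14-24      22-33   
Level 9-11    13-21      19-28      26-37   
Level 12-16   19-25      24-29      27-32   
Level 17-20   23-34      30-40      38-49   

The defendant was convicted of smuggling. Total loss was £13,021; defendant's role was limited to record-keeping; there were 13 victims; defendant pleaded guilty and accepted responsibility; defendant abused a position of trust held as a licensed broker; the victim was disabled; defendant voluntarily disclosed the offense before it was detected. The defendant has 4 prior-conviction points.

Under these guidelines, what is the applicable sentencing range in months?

Base offense level for smuggling: 5.
R2 applies: 5 + 2 = 7.
R3 applies: 7 − 2 = 5.
R4 applies: 5 − 2 = 3.
R5 applies: 3 + 1 = 4.
R6 applies (level before this adjustment is 4 ≥ 4, so +5): 4 + 5 = 9.
R7 applies (level before this adjustment is 9 < 11, so +2): 9 + 2 = 11.
R8 applies: 11 − 1 = 10.
Final offense level: 10.
Criminal history: 4 prior points → Category C (4+).
Level 10 falls in the 9-11 band.
Grid: Level 9-11 × Category C = 26-37 months.

26-37 months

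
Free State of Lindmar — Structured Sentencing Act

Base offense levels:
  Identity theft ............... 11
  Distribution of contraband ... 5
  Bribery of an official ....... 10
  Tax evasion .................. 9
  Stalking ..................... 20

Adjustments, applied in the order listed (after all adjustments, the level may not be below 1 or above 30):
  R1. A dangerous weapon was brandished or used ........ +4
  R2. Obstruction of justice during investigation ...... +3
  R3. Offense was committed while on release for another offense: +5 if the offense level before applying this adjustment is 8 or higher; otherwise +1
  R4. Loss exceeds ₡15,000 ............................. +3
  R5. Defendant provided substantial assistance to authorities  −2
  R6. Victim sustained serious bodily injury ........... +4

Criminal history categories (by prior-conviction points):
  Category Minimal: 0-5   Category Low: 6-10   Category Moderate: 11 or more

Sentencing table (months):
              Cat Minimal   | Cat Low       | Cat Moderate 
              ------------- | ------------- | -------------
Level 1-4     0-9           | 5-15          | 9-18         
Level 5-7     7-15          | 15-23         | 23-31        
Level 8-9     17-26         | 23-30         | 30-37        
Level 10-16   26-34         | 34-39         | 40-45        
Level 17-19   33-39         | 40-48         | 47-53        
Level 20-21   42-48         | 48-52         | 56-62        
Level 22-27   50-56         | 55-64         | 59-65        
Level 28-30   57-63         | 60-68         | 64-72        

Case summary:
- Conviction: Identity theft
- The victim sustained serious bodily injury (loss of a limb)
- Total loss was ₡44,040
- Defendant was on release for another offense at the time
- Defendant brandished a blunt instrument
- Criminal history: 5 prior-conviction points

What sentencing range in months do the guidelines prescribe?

50-56 months

Base offense level for identity theft: 11.
R1 applies: 11 + 4 = 15.
R2 does not apply.
R3 applies (level before this adjustment is 15 ≥ 8, so +5): 15 + 5 = 20.
R4 applies: 20 + 3 = 23.
R6 applies: 23 + 4 = 27.
Final offense level: 27.
Criminal history: 5 prior points → Category Minimal (0-5).
Level 27 falls in the 22-27 band.
Grid: Level 22-27 × Category Minimal = 50-56 months.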